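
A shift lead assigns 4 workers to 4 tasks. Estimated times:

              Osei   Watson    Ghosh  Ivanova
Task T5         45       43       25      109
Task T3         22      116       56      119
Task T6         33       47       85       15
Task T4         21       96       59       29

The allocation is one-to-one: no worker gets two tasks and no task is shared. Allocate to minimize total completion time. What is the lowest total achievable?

This is a one-to-one assignment (minimum-cost bipartite matching).
Optimal: Osei→Task T3 (22 min), Watson→Task T6 (47 min), Ghosh→Task T5 (25 min), Ivanova→Task T4 (29 min) — total 22+47+25+29 = 123 min.
Min-entry greedy (repeatedly take the single cheapest remaining cell) gives 177 min, worse by 54.

Min total: 123 min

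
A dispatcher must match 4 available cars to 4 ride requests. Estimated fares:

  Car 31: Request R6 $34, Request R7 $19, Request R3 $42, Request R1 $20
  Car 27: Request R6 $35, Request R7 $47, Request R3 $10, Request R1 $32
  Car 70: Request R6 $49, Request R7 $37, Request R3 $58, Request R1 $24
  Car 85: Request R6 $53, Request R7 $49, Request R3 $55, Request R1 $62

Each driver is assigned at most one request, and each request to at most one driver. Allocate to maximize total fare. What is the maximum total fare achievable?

Max total: $201

Treat this as an assignment problem: match each driver to one request.
Optimal: Car 31→Request R6 ($34), Car 27→Request R7 ($47), Car 70→Request R3 ($58), Car 85→Request R1 ($62) — total 34+47+58+62 = $201.
Row-greedy (each driver in turn takes its best remaining request) gives $200, worse by 1.
Swapping Car 27↔Car 85 (Car 27→Request R1 $32, Car 85→Request R7 $49) loses 28.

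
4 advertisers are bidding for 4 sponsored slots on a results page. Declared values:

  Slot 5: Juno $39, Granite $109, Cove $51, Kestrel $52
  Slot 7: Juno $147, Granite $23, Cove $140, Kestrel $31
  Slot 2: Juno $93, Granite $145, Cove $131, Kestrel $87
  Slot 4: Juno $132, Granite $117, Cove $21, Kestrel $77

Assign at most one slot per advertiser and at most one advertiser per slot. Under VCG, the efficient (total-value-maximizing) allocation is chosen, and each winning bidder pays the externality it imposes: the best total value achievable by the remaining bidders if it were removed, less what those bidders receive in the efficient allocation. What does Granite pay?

Granite pays $35.

Efficient allocation: Juno→Slot 4 ($132), Granite→Slot 2 ($145), Cove→Slot 7 ($140), Kestrel→Slot 5 ($52); total welfare W = $469.
Granite receives Slot 2 at value $145, so the others get W − 145 = $324.
Without Granite: best allocation of the remaining 3 bidders over all 4 slots is Juno→Slot 4 ($132), Cove→Slot 7 ($140), Kestrel→Slot 2 ($87), total $359.
VCG payment = (others' best without Granite) − (others' welfare with Granite) = 359 − 324 = $35.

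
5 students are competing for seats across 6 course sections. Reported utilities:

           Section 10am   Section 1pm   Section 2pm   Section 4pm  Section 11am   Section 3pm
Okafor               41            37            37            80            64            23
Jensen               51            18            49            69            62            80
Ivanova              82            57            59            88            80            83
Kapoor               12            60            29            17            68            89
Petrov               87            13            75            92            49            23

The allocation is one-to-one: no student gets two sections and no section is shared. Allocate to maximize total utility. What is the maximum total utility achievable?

Maximum total: 388 points

Optimal: Okafor→Section 4pm (80 points), Jensen→Section 11am (62 points), Ivanova→Section 10am (82 points), Kapoor→Section 3pm (89 points), Petrov→Section 2pm (75 points) — total 80+62+82+89+75 = 388 points.
Row-greedy (each student in turn takes its best remaining section) gives 385 points, worse by 3.
Every other assignment is strictly worse.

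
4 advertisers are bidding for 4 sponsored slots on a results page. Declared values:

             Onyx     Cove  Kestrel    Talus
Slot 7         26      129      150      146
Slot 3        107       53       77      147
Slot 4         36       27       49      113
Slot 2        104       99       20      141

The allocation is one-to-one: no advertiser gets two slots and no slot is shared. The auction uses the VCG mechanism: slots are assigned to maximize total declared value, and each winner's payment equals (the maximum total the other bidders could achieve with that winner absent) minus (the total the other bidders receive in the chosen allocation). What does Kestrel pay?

Kestrel pays $61.

Efficient allocation: Onyx→Slot 3 ($107), Cove→Slot 2 ($99), Kestrel→Slot 7 ($150), Talus→Slot 4 ($113); total welfare W = $469.
Kestrel receives Slot 7 at value $150, so the others get W − 150 = $319.
Without Kestrel: best allocation of the remaining 3 bidders over all 4 slots is Onyx→Slot 2 ($104), Cove→Slot 7 ($129), Talus→Slot 3 ($147), total $380.
VCG payment = (others' best without Kestrel) − (others' welfare with Kestrel) = 380 − 319 = $61.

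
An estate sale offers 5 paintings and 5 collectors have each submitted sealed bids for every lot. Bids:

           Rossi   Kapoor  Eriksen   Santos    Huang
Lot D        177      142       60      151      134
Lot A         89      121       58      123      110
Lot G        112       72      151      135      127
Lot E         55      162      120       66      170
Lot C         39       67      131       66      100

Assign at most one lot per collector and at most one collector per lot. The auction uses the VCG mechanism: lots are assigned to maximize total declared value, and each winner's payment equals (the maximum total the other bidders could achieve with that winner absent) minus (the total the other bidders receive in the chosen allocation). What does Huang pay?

Efficient allocation: Rossi→Lot D ($177), Kapoor→Lot A ($121), Eriksen→Lot C ($131), Santos→Lot G ($135), Huang→Lot E ($170); total welfare W = $734.
Huang receives Lot E at value $170, so the others get W − 170 = $564.
Without Huang: best allocation of the remaining 4 bidders over all 5 lots is Rossi→Lot D ($177), Kapoor→Lot E ($162), Eriksen→Lot G ($151), Santos→Lot A ($123), total $613.
VCG payment = (others' best without Huang) − (others' welfare with Huang) = 613 − 564 = $49.

Huang pays $49.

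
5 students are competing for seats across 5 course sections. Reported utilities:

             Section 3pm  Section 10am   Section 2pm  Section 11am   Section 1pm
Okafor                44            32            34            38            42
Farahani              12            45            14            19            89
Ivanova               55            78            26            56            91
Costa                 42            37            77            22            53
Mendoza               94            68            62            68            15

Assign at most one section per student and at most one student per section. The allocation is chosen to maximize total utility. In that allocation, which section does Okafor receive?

Optimal: Okafor→Section 11am (38 points), Farahani→Section 1pm (89 points), Ivanova→Section 10am (78 points), Costa→Section 2pm (77 points), Mendoza→Section 3pm (94 points) — total 38+89+78+77+94 = 376 points.
Max-entry greedy (repeatedly take the single best remaining cell) gives 345 points, worse by 31.
Okafor's own top section is Section 3pm (44 points), but forcing Okafor→Section 3pm and reassigning the rest optimally gives only 356 points — worse by 20.

Okafor receives Section 11am.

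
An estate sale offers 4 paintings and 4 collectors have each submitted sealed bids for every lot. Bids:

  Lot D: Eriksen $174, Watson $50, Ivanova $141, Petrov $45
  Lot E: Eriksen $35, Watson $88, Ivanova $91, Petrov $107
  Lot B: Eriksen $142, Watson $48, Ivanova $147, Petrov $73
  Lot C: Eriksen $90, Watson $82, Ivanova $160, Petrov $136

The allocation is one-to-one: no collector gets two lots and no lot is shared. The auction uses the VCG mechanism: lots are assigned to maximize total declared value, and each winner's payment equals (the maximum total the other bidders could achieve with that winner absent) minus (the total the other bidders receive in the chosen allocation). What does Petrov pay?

Petrov pays $13.

Efficient allocation: Eriksen→Lot D ($174), Watson→Lot E ($88), Ivanova→Lot B ($147), Petrov→Lot C ($136); total welfare W = $545.
Petrov receives Lot C at value $136, so the others get W − 136 = $409.
Without Petrov: best allocation of the remaining 3 bidders over all 4 lots is Eriksen→Lot D ($174), Watson→Lot E ($88), Ivanova→Lot C ($160), total $422.
VCG payment = (others' best without Petrov) − (others' welfare with Petrov) = 422 − 409 = $13.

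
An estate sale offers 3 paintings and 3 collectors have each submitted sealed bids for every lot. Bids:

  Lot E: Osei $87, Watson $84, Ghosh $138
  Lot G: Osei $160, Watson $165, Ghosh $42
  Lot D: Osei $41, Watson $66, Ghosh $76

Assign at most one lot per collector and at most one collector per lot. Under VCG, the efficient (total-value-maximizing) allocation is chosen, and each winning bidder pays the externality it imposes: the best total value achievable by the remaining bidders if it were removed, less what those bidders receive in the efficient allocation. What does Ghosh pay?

Efficient allocation: Osei→Lot G ($160), Watson→Lot D ($66), Ghosh→Lot E ($138); total welfare W = $364.
Ghosh receives Lot E at value $138, so the others get W − 138 = $226.
Without Ghosh: best allocation of the remaining 2 bidders over all 3 lots is Osei→Lot E ($87), Watson→Lot G ($165), total $252.
VCG payment = (others' best without Ghosh) − (others' welfare with Ghosh) = 252 − 226 = $26.

Ghosh pays $26.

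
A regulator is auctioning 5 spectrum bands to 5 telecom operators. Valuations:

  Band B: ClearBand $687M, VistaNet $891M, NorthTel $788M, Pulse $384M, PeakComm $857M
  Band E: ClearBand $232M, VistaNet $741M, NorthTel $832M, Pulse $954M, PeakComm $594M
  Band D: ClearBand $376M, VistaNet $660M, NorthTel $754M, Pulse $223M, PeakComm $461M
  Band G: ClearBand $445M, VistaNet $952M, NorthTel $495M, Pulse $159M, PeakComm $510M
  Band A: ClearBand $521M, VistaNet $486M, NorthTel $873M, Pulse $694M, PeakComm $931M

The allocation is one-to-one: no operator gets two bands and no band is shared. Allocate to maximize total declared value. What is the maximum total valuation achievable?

Max total: $4278M

This is a one-to-one assignment (maximum-weight bipartite matching).
Optimal: ClearBand→Band B ($687M), VistaNet→Band G ($952M), NorthTel→Band D ($754M), Pulse→Band E ($954M), PeakComm→Band A ($931M) — total 687+952+754+954+931 = $4278M.
Row-greedy (each operator in turn takes its best remaining band) gives $3927M, worse by 351.
Swapping VistaNet↔ClearBand (VistaNet→Band B $891M, ClearBand→Band G $445M) loses 303.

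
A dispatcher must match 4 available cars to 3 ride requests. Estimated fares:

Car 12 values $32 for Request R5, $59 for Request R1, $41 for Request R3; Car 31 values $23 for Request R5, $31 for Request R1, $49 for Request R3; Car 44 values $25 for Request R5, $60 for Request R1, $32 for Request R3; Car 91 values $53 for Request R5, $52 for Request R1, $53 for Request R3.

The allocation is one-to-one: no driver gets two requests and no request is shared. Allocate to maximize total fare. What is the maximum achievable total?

Max total: $162

Optimal: Car 91→Request R5 ($53), Car 44→Request R1 ($60), Car 31→Request R3 ($49) — total 53+60+49 = $162.
Row-greedy (each driver in turn takes its best remaining request) gives $133, worse by 29.
Next-best assignment: Car 91→Request R5, Car 12→Request R1, Car 31→Request R3 = $161.
No other one-to-one assignment exceeds $162.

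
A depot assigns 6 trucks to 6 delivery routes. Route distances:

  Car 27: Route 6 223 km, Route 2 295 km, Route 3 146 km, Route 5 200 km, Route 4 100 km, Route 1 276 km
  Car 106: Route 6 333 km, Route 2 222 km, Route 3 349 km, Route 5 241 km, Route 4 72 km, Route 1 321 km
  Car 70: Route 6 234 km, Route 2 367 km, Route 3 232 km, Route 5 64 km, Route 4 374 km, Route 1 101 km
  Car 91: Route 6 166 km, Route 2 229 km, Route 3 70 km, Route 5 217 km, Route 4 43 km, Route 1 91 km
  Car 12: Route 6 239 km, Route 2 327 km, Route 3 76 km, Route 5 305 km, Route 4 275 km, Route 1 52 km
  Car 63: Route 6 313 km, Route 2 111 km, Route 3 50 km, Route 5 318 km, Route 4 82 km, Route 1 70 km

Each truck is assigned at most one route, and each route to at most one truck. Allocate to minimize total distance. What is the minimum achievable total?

Min total: 592 km

Optimal: Car 27→Route 6 (223 km), Car 106→Route 4 (72 km), Car 70→Route 5 (64 km), Car 91→Route 3 (70 km), Car 12→Route 1 (52 km), Car 63→Route 2 (111 km) — total 223+72+64+70+52+111 = 592 km.
Row-greedy (each truck in turn takes its cheapest remaining route) gives 821 km, worse by 229.
Next-best assignment: Car 27→Route 3, Car 106→Route 4, Car 70→Route 5, Car 91→Route 6, Car 12→Route 1, Car 63→Route 2 = 611 km.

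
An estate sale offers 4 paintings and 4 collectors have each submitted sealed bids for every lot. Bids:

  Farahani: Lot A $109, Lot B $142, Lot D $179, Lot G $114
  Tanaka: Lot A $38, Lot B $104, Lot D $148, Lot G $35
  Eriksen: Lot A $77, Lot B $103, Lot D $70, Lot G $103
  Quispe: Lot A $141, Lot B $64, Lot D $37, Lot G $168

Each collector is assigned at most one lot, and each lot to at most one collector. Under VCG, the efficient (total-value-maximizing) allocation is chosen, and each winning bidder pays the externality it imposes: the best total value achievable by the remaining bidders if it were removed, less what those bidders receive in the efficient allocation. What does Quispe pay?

Efficient allocation: Farahani→Lot B ($142), Tanaka→Lot D ($148), Eriksen→Lot A ($77), Quispe→Lot G ($168); total welfare W = $535.
Quispe receives Lot G at value $168, so the others get W − 168 = $367.
Without Quispe: best allocation of the remaining 3 bidders over all 4 lots is Farahani→Lot B ($142), Tanaka→Lot D ($148), Eriksen→Lot G ($103), total $393.
VCG payment = (others' best without Quispe) − (others' welfare with Quispe) = 393 − 367 = $26.

Quispe pays $26.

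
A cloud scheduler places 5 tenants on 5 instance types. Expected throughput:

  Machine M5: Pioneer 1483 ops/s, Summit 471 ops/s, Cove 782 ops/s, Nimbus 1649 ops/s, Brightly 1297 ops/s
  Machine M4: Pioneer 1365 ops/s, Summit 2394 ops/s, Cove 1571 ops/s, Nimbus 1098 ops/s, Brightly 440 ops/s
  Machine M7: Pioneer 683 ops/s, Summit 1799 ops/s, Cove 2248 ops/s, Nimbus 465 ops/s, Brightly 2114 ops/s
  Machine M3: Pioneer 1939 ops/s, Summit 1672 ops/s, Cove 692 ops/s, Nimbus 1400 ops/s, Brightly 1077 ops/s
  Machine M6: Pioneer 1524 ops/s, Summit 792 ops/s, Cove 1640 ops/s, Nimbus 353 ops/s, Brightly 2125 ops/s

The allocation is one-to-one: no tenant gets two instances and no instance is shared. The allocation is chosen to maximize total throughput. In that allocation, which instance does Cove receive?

Treat this as an assignment problem: match each tenant to one instance.
Optimal: Pioneer→Machine M3 (1939 ops/s), Summit→Machine M4 (2394 ops/s), Cove→Machine M7 (2248 ops/s), Nimbus→Machine M5 (1649 ops/s), Brightly→Machine M6 (2125 ops/s) — total 1939+2394+2248+1649+2125 = 10355 ops/s.
Next-best assignment: Pioneer→Machine M3, Summit→Machine M4, Cove→Machine M6, Nimbus→Machine M5, Brightly→Machine M7 = 9736 ops/s.

Cove receives Machine M7.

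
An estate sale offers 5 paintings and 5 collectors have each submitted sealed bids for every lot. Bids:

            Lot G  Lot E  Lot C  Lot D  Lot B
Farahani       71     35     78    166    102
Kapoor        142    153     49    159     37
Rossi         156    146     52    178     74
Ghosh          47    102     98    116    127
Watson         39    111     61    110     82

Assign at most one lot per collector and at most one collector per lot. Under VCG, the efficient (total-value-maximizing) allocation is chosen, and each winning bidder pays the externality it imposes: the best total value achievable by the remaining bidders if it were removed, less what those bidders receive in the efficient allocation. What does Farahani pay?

Farahani pays $61.

Efficient allocation: Farahani→Lot D ($166), Kapoor→Lot E ($153), Rossi→Lot G ($156), Ghosh→Lot B ($127), Watson→Lot C ($61); total welfare W = $663.
Farahani receives Lot D at value $166, so the others get W − 166 = $497.
Without Farahani: best allocation of the remaining 4 bidders over all 5 lots is Kapoor→Lot G ($142), Rossi→Lot D ($178), Ghosh→Lot B ($127), Watson→Lot E ($111), total $558.
VCG payment = (others' best without Farahani) − (others' welfare with Farahani) = 558 − 497 = $61.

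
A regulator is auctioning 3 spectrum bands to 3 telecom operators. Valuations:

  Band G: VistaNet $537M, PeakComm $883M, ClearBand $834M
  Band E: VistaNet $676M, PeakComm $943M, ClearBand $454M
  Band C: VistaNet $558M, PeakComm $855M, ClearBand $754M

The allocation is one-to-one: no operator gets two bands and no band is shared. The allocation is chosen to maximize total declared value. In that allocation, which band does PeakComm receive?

PeakComm receives Band C.

Optimal: VistaNet→Band E ($676M), PeakComm→Band C ($855M), ClearBand→Band G ($834M) — total 676+855+834 = $2365M.
Row-greedy (each operator in turn takes its best remaining band) gives $2313M, worse by 52.
PeakComm's own top band is Band E ($943M), but forcing PeakComm→Band E and reassigning the rest optimally gives only $2335M — worse by 30.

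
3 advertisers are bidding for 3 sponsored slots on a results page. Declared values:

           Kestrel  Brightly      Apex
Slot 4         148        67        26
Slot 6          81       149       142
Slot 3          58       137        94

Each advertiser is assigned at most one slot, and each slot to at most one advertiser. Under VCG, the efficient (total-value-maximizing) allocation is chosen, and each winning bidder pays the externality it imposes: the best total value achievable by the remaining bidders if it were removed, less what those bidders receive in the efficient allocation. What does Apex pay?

Efficient allocation: Kestrel→Slot 4 ($148), Brightly→Slot 3 ($137), Apex→Slot 6 ($142); total welfare W = $427.
Apex receives Slot 6 at value $142, so the others get W − 142 = $285.
Without Apex: best allocation of the remaining 2 bidders over all 3 slots is Kestrel→Slot 4 ($148), Brightly→Slot 6 ($149), total $297.
VCG payment = (others' best without Apex) − (others' welfare with Apex) = 297 − 285 = $12.

Apex pays $12.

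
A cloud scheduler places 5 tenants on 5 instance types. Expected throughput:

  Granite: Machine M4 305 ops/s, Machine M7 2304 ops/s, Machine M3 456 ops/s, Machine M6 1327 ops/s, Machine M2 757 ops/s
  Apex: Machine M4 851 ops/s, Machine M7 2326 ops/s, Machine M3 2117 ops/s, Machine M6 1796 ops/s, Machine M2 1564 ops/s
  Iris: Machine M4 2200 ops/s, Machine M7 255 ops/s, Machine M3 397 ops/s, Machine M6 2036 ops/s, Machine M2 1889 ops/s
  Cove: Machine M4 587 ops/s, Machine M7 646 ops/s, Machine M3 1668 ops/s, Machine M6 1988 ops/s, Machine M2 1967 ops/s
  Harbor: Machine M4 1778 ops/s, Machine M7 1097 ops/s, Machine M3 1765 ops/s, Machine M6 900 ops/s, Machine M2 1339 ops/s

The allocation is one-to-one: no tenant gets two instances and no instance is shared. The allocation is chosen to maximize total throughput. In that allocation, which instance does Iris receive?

Optimal: Granite→Machine M7 (2304 ops/s), Apex→Machine M3 (2117 ops/s), Iris→Machine M6 (2036 ops/s), Cove→Machine M2 (1967 ops/s), Harbor→Machine M4 (1778 ops/s) — total 2304+2117+2036+1967+1778 = 10202 ops/s.
Max-entry greedy (repeatedly take the single best remaining cell) gives 9036 ops/s, worse by 1166.
Swapping Granite↔Harbor (Granite→Machine M4 305 ops/s, Harbor→Machine M7 1097 ops/s) loses 2680.
Iris's own top instance is Machine M4 (2200 ops/s), but forcing Iris→Machine M4 and reassigning the rest optimally gives only 10032 ops/s — worse by 170.

Iris receives Machine M6.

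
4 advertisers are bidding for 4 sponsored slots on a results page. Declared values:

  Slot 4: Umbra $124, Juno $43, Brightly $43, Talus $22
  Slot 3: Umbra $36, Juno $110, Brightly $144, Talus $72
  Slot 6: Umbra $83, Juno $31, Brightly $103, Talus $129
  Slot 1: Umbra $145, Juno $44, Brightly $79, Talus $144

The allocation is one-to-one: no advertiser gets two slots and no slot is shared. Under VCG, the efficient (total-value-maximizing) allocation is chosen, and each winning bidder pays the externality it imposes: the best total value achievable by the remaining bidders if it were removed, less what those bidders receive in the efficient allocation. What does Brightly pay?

Efficient allocation: Umbra→Slot 4 ($124), Juno→Slot 3 ($110), Brightly→Slot 6 ($103), Talus→Slot 1 ($144); total welfare W = $481.
Brightly receives Slot 6 at value $103, so the others get W − 103 = $378.
Without Brightly: best allocation of the remaining 3 bidders over all 4 slots is Umbra→Slot 1 ($145), Juno→Slot 3 ($110), Talus→Slot 6 ($129), total $384.
VCG payment = (others' best without Brightly) − (others' welfare with Brightly) = 384 − 378 = $6.

Brightly pays $6.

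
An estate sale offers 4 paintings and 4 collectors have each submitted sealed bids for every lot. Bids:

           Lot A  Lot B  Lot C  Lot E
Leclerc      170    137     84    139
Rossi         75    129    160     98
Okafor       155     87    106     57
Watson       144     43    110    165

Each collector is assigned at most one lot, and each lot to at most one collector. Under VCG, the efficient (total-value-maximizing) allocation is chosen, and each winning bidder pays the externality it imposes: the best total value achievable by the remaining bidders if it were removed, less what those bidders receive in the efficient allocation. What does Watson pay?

Efficient allocation: Leclerc→Lot B ($137), Rossi→Lot C ($160), Okafor→Lot A ($155), Watson→Lot E ($165); total welfare W = $617.
Watson receives Lot E at value $165, so the others get W − 165 = $452.
Without Watson: best allocation of the remaining 3 bidders over all 4 lots is Leclerc→Lot E ($139), Rossi→Lot C ($160), Okafor→Lot A ($155), total $454.
VCG payment = (others' best without Watson) − (others' welfare with Watson) = 454 − 452 = $2.

Watson pays $2.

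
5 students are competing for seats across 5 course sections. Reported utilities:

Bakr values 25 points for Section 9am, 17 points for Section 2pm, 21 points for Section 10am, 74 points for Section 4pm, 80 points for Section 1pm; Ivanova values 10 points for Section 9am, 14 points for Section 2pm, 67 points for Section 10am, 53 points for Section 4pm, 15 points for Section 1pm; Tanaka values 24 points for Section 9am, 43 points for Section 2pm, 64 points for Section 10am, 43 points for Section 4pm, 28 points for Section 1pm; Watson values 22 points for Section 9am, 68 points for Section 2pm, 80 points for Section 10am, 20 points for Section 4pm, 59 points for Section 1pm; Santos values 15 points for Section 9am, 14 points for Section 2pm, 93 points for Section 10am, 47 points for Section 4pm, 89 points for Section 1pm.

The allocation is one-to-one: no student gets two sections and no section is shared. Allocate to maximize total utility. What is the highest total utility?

Max total: 322 points

This is a one-to-one assignment (maximum-weight bipartite matching).
Optimal: Bakr→Section 4pm (74 points), Ivanova→Section 10am (67 points), Tanaka→Section 9am (24 points), Watson→Section 2pm (68 points), Santos→Section 1pm (89 points) — total 74+67+24+68+89 = 322 points.
Row-greedy (each student in turn takes its best remaining section) gives 259 points, worse by 63.
Every other assignment is strictly worse.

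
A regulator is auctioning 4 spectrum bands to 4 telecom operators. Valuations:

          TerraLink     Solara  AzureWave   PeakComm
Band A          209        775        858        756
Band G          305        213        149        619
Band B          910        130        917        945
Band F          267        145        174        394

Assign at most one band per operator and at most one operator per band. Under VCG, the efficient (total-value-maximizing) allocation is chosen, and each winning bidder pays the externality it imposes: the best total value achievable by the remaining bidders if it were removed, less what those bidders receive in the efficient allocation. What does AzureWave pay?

Efficient allocation: TerraLink→Band F ($267M), Solara→Band A ($775M), AzureWave→Band B ($917M), PeakComm→Band G ($619M); total welfare W = $2578M.
AzureWave receives Band B at value $917M, so the others get W − 917 = $1661M.
Without AzureWave: best allocation of the remaining 3 bidders over all 4 bands is TerraLink→Band B ($910M), Solara→Band A ($775M), PeakComm→Band G ($619M), total $2304M.
VCG payment = (others' best without AzureWave) − (others' welfare with AzureWave) = 2304 − 1661 = $643M.

AzureWave pays $643M.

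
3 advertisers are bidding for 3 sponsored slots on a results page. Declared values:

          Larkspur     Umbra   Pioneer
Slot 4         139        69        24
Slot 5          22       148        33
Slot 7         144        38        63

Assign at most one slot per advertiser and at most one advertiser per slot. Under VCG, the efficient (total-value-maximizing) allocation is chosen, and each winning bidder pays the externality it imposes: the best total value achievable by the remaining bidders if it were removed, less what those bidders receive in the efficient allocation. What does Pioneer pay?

Efficient allocation: Larkspur→Slot 4 ($139), Umbra→Slot 5 ($148), Pioneer→Slot 7 ($63); total welfare W = $350.
Pioneer receives Slot 7 at value $63, so the others get W − 63 = $287.
Without Pioneer: best allocation of the remaining 2 bidders over all 3 slots is Larkspur→Slot 7 ($144), Umbra→Slot 5 ($148), total $292.
VCG payment = (others' best without Pioneer) − (others' welfare with Pioneer) = 292 − 287 = $5.

Pioneer pays $5.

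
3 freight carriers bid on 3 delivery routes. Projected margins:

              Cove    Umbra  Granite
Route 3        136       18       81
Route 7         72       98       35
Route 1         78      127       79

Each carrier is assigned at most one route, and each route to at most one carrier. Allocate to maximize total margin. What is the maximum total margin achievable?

Max total: $313k

Optimal: Cove→Route 3 ($136k), Umbra→Route 7 ($98k), Granite→Route 1 ($79k) — total 136+98+79 = $313k.
Max-entry greedy (repeatedly take the single best remaining cell) gives $298k, worse by 15.
No other one-to-one assignment exceeds $313k.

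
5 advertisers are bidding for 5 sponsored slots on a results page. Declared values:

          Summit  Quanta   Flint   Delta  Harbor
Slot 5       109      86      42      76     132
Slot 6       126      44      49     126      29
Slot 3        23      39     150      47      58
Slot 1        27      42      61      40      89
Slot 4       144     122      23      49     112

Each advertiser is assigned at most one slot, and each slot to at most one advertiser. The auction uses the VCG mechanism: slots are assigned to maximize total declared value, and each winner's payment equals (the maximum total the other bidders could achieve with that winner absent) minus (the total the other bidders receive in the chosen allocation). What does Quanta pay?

Quanta pays $78.

Efficient allocation: Summit→Slot 5 ($109), Quanta→Slot 4 ($122), Flint→Slot 3 ($150), Delta→Slot 6 ($126), Harbor→Slot 1 ($89); total welfare W = $596.
Quanta receives Slot 4 at value $122, so the others get W − 122 = $474.
Without Quanta: best allocation of the remaining 4 bidders over all 5 slots is Summit→Slot 4 ($144), Flint→Slot 3 ($150), Delta→Slot 6 ($126), Harbor→Slot 5 ($132), total $552.
VCG payment = (others' best without Quanta) − (others' welfare with Quanta) = 552 − 474 = $78.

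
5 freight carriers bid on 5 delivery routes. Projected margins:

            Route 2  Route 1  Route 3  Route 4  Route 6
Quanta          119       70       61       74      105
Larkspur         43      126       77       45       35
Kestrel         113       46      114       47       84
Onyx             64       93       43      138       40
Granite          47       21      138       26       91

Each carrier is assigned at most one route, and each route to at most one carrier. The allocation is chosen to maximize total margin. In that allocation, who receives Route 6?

This is a one-to-one assignment (maximum-weight bipartite matching).
Optimal: Quanta→Route 6 ($105k), Larkspur→Route 1 ($126k), Kestrel→Route 2 ($113k), Onyx→Route 4 ($138k), Granite→Route 3 ($138k) — total 105+126+113+138+138 = $620k.
Column-greedy (each route in turn goes to its best remaining carrier) gives $605k, worse by 15.
Every other assignment is strictly worse.
Quanta's own top route is Route 2 ($119k), but forcing Quanta→Route 2 and reassigning the rest optimally gives only $605k — worse by 15.

Quanta receives Route 6.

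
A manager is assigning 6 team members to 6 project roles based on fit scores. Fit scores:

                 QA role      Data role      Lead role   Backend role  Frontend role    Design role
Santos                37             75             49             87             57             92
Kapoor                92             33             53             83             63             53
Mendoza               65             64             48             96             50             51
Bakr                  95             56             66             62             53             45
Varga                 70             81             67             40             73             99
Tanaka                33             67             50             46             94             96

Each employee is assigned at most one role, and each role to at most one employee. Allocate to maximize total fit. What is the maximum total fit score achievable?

Maximum total: 522 pts

Treat this as an assignment problem: match each employee to one role.
Optimal: Santos→Data role (75 pts), Kapoor→QA role (92 pts), Mendoza→Backend role (96 pts), Bakr→Lead role (66 pts), Varga→Design role (99 pts), Tanaka→Frontend role (94 pts) — total 75+92+96+66+99+94 = 522 pts.
Row-greedy (each employee in turn takes its best remaining role) gives 521 pts, worse by 1.
Every other assignment is strictly worse.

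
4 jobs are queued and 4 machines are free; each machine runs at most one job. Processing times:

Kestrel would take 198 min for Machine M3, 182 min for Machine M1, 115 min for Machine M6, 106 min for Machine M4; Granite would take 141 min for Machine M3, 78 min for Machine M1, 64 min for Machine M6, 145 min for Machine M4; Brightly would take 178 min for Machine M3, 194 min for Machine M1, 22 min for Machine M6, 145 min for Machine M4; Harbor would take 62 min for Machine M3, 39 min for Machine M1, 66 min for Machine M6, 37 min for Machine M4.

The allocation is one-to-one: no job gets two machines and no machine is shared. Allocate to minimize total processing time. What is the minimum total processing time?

Minimum total: 268 min

This is a one-to-one assignment (minimum-cost bipartite matching).
Optimal: Kestrel→Machine M4 (106 min), Granite→Machine M1 (78 min), Brightly→Machine M6 (22 min), Harbor→Machine M3 (62 min) — total 106+78+22+62 = 268 min.
Min-entry greedy (repeatedly take the single cheapest remaining cell) gives 335 min, worse by 67.
Next-best assignment: Kestrel→Machine M4, Granite→Machine M3, Brightly→Machine M6, Harbor→Machine M1 = 308 min.
Swapping Kestrel↔Harbor (Kestrel→Machine M3 198 min, Harbor→Machine M4 37 min) adds 67.
No other one-to-one assignment undercuts 268 min.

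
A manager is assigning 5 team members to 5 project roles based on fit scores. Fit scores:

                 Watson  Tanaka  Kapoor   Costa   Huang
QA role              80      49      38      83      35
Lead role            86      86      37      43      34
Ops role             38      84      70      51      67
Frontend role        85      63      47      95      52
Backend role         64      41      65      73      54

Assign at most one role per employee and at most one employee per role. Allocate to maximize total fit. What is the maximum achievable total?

Treat this as an assignment problem: match each employee to one role.
Optimal: Watson→QA role (80 pts), Tanaka→Lead role (86 pts), Kapoor→Backend role (65 pts), Costa→Frontend role (95 pts), Huang→Ops role (67 pts) — total 80+86+65+95+67 = 393 pts.
Next-best assignment: Watson→Frontend role, Tanaka→Lead role, Kapoor→Backend role, Costa→QA role, Huang→Ops role = 386 pts.
Swapping Watson↔Huang (Watson→Ops role 38 pts, Huang→QA role 35 pts) loses 74.
Checked against all permutations: 393 pts is optimal.

Max total: 393 pts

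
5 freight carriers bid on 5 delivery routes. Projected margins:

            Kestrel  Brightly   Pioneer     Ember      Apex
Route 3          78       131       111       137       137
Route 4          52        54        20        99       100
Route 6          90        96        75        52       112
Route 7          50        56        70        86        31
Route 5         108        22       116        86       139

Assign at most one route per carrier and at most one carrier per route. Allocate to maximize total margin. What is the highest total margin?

Maximum total: $529k

This is the linear assignment problem.
Optimal: Kestrel→Route 6 ($90k), Brightly→Route 3 ($131k), Pioneer→Route 7 ($70k), Ember→Route 4 ($99k), Apex→Route 5 ($139k) — total 90+131+70+99+139 = $529k.
Row-greedy (each carrier in turn takes its best remaining route) gives $444k, worse by 85.
Swapping Ember↔Apex (Ember→Route 5 $86k, Apex→Route 4 $100k) loses 52.
Every other assignment is strictly worse.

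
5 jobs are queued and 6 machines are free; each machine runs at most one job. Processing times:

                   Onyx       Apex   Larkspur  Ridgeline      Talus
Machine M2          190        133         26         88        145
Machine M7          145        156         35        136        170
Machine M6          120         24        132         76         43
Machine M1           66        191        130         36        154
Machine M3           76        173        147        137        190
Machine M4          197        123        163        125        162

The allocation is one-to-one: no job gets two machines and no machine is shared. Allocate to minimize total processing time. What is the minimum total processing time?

This is the linear assignment problem.
Optimal: Onyx→Machine M3 (76 min), Apex→Machine M4 (123 min), Larkspur→Machine M2 (26 min), Ridgeline→Machine M1 (36 min), Talus→Machine M6 (43 min) — total 76+123+26+36+43 = 304 min.
Column-greedy (each machine in turn goes to its cheapest remaining job) gives 442 min, worse by 138.
Swapping Apex↔Onyx (Apex→Machine M3 173 min, Onyx→Machine M4 197 min) adds 171.
Every other assignment is strictly worse.

Min total: 304 min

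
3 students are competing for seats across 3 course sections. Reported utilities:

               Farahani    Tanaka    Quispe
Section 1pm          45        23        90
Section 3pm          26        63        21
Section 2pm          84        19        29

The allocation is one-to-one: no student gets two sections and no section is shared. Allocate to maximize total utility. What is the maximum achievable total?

Optimal: Farahani→Section 2pm (84 points), Tanaka→Section 3pm (63 points), Quispe→Section 1pm (90 points) — total 84+63+90 = 237 points.
Swapping Tanaka↔Quispe (Tanaka→Section 1pm 23 points, Quispe→Section 3pm 21 points) loses 109.
No other one-to-one assignment exceeds 237 points.

Max total: 237 points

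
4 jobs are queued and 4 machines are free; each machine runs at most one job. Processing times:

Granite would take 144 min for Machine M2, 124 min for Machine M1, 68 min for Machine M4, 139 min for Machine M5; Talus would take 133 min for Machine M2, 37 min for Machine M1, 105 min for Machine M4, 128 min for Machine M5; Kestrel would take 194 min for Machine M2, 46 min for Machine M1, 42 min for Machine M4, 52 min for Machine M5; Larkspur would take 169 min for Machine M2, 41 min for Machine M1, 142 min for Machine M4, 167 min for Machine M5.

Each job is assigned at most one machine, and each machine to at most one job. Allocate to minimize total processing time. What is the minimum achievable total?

Minimum total: 294 min

Optimal: Granite→Machine M4 (68 min), Talus→Machine M2 (133 min), Kestrel→Machine M5 (52 min), Larkspur→Machine M1 (41 min) — total 68+133+52+41 = 294 min.
Column-greedy (each machine in turn goes to its cheapest remaining job) gives 355 min, worse by 61.
Swapping Larkspur↔Kestrel (Larkspur→Machine M5 167 min, Kestrel→Machine M1 46 min) adds 120.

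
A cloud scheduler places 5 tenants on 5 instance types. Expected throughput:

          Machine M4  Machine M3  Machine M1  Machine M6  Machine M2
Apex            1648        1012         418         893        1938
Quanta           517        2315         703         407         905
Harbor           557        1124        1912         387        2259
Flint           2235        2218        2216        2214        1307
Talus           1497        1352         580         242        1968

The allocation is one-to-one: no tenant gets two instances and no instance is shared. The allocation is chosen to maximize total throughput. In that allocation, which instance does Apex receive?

Apex receives Machine M4.

Optimal: Apex→Machine M4 (1648 ops/s), Quanta→Machine M3 (2315 ops/s), Harbor→Machine M1 (1912 ops/s), Flint→Machine M6 (2214 ops/s), Talus→Machine M2 (1968 ops/s) — total 1648+2315+1912+2214+1968 = 10057 ops/s.
Row-greedy (each tenant in turn takes its best remaining instance) gives 8642 ops/s, worse by 1415.
Checked against all permutations: 10057 ops/s is optimal.
Apex's own top instance is Machine M2 (1938 ops/s), but forcing Apex→Machine M2 and reassigning the rest optimally gives only 9876 ops/s — worse by 181.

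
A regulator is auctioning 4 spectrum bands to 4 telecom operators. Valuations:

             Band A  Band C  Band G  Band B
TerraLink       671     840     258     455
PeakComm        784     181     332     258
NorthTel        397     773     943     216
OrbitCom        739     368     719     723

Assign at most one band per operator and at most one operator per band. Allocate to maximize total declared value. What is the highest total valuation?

Maximum total: $3290M

Treat this as an assignment problem: match each operator to one band.
Optimal: TerraLink→Band C ($840M), PeakComm→Band A ($784M), NorthTel→Band G ($943M), OrbitCom→Band B ($723M) — total 840+784+943+723 = $3290M.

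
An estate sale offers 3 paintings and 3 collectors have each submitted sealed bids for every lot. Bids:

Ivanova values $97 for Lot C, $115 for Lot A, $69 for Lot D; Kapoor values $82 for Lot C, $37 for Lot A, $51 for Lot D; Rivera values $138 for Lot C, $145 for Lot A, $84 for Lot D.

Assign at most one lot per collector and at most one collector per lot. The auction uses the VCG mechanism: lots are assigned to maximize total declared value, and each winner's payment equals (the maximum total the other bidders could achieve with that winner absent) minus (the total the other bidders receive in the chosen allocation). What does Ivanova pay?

Ivanova pays $38.

Efficient allocation: Ivanova→Lot A ($115), Kapoor→Lot D ($51), Rivera→Lot C ($138); total welfare W = $304.
Ivanova receives Lot A at value $115, so the others get W − 115 = $189.
Without Ivanova: best allocation of the remaining 2 bidders over all 3 lots is Kapoor→Lot C ($82), Rivera→Lot A ($145), total $227.
VCG payment = (others' best without Ivanova) − (others' welfare with Ivanova) = 227 − 189 = $38.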